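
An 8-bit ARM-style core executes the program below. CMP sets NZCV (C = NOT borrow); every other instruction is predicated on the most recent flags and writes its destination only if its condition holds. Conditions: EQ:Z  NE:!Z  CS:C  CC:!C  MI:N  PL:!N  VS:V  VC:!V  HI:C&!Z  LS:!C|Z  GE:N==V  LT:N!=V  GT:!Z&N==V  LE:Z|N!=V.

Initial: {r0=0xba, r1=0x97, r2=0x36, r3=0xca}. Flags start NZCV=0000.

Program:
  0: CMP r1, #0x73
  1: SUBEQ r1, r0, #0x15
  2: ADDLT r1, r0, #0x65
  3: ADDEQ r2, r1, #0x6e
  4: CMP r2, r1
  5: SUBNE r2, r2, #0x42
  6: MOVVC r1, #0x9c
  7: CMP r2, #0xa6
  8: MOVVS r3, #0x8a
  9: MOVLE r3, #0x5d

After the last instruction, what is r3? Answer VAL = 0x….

VAL = 0xca

0: ✓ CMP  NZCV=0011
1: · SUBEQ
2: ✓ ADDLT  r1←0x1f
3: · ADDEQ
4: ✓ CMP  NZCV=0010
5: ✓ SUBNE  r2←0xf4
6: ✓ MOVVC  r1←0x9c
7: ✓ CMP  NZCV=0010
8: · MOVVS
9: · MOVLE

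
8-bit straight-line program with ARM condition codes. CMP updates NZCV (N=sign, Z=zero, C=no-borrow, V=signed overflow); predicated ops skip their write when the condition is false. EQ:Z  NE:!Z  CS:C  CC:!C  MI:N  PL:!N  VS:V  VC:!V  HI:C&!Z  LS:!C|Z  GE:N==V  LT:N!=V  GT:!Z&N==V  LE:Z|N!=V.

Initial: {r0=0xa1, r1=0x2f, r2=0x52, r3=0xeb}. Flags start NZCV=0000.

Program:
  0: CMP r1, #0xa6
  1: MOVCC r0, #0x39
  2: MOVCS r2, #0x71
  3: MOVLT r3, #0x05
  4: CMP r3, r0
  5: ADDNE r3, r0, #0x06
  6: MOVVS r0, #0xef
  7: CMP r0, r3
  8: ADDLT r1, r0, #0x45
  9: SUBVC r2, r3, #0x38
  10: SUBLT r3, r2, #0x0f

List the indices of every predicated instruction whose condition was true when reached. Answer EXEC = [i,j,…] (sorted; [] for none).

EXEC = [1,5,8,9,10]

0: ✓ CMP  NZCV=1001
1: ✓ MOVCC  r0←0x39
2: · MOVCS
3: · MOVLT
4: ✓ CMP  NZCV=1010
5: ✓ ADDNE  r3←0x3f
6: · MOVVS
7: ✓ CMP  NZCV=1000
8: ✓ ADDLT  r1←0x7e
9: ✓ SUBVC  r2←0x07
10: ✓ SUBLT  r3←0xf8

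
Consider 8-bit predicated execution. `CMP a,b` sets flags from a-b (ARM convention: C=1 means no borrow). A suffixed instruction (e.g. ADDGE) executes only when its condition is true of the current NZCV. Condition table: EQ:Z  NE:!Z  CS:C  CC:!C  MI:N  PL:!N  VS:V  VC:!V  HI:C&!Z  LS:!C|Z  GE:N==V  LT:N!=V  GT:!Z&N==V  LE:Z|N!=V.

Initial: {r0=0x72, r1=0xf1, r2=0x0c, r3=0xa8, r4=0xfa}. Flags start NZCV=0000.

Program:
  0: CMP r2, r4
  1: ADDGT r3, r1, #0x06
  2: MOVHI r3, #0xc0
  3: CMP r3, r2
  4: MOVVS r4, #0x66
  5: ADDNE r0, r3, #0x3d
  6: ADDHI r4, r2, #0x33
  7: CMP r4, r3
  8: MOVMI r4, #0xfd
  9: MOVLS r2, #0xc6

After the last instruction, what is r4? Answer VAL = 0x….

[0] flags=0000 → (cmp)
[1] flags=0000 GT?T → r3=0xf7
[2] flags=0000 HI?F → skip
[3] flags=1010 → (cmp)
[4] flags=1010 VS?F → skip
[5] flags=1010 NE?T → r0=0x34
[6] flags=1010 HI?T → r4=0x3f
[7] flags=0000 → (cmp)
[8] flags=0000 MI?F → skip
[9] flags=0000 LS?T → r2=0xc6

VAL = 0x3f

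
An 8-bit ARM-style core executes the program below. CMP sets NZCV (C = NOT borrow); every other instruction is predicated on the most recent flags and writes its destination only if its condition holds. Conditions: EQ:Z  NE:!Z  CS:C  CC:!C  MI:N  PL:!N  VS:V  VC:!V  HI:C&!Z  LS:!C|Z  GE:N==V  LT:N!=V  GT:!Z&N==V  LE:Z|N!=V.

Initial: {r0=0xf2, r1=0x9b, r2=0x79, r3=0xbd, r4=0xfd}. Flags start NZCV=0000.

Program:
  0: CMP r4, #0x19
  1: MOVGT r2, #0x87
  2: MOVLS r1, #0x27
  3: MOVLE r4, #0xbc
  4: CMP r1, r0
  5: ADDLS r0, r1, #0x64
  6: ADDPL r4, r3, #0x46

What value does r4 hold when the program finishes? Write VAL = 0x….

[0] flags=1010 → (cmp)
[1] flags=1010 GT?F → skip
[2] flags=1010 LS?F → skip
[3] flags=1010 LE?T → r4=0xbc
[4] flags=1000 → (cmp)
[5] flags=1000 LS?T → r0=0xff
[6] flags=1000 PL?F → skip

VAL = 0xbc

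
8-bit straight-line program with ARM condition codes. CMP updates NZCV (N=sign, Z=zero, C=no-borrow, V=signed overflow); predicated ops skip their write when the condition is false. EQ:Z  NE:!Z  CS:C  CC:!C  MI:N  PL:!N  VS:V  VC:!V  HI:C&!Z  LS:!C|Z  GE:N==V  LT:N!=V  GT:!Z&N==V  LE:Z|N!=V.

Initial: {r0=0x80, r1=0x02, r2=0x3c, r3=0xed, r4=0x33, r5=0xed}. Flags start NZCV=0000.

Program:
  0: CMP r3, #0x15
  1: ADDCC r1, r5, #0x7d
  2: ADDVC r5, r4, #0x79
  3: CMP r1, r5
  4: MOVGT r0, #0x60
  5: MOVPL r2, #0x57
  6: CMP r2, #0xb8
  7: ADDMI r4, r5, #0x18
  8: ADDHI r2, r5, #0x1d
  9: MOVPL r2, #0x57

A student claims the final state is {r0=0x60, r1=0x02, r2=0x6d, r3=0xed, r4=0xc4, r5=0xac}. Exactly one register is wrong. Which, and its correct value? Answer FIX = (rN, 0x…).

FIX = (r2, 0x57)

0: ✓ CMP  NZCV=1010
1: · ADDCC
2: ✓ ADDVC  r5←0xac
3: ✓ CMP  NZCV=0000
4: ✓ MOVGT  r0←0x60
5: ✓ MOVPL  r2←0x57
6: ✓ CMP  NZCV=1001
7: ✓ ADDMI  r4←0xc4
8: · ADDHI
9: · MOVPL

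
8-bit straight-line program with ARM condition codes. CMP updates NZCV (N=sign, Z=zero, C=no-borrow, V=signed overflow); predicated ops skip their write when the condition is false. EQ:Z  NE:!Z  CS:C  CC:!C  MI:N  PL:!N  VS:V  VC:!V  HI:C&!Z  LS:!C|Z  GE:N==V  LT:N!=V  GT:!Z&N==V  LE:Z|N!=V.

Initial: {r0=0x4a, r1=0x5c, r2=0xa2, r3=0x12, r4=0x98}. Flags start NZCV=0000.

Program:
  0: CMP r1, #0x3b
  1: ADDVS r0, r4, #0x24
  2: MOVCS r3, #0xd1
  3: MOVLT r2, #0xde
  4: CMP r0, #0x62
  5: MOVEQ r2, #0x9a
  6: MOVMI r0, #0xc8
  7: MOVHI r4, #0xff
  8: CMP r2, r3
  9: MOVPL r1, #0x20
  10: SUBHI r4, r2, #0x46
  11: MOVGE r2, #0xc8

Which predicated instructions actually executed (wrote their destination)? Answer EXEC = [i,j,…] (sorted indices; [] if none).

[0] flags=0010 → (cmp)
[1] flags=0010 VS?F → skip
[2] flags=0010 CS?T → r3=0xd1
[3] flags=0010 LT?F → skip
[4] flags=1000 → (cmp)
[5] flags=1000 EQ?F → skip
[6] flags=1000 MI?T → r0=0xc8
[7] flags=1000 HI?F → skip
[8] flags=1000 → (cmp)
[9] flags=1000 PL?F → skip
[10] flags=1000 HI?F → skip
[11] flags=1000 GE?F → skip

EXEC = [2,6]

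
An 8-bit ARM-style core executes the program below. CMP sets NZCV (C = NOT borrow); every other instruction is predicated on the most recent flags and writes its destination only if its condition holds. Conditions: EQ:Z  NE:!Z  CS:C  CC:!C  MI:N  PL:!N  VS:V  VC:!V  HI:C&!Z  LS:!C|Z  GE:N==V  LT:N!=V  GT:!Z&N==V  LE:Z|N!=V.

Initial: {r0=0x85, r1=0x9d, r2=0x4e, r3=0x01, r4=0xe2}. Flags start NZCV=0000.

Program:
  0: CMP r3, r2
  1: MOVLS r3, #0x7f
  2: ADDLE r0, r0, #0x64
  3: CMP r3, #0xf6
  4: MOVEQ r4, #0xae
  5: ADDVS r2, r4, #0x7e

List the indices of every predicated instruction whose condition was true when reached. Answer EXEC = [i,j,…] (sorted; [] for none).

EXEC = [1,2,5]

[0] flags=1000 → (cmp)
[1] flags=1000 LS?T → r3=0x7f
[2] flags=1000 LE?T → r0=0xe9
[3] flags=1001 → (cmp)
[4] flags=1001 EQ?F → skip
[5] flags=1001 VS?T → r2=0x60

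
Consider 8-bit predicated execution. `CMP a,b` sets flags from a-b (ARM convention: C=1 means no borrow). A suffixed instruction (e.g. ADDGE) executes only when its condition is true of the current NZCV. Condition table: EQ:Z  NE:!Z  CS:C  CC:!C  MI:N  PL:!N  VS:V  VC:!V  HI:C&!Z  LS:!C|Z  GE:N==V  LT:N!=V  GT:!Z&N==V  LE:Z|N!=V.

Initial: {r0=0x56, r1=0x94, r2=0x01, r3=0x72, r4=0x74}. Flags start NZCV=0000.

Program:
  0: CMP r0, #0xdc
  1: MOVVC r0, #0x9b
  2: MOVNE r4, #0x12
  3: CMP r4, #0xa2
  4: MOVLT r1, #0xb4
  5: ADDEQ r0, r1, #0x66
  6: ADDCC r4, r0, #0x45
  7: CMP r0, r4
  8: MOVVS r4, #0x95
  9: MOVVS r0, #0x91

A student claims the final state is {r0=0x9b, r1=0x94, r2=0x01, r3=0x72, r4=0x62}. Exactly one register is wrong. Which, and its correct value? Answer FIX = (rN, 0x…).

[0] flags=0000 → (cmp)
[1] flags=0000 VC?T → r0=0x9b
[2] flags=0000 NE?T → r4=0x12
[3] flags=0000 → (cmp)
[4] flags=0000 LT?F → skip
[5] flags=0000 EQ?F → skip
[6] flags=0000 CC?T → r4=0xe0
[7] flags=1000 → (cmp)
[8] flags=1000 VS?F → skip
[9] flags=1000 VS?F → skip

FIX = (r4, 0xe0)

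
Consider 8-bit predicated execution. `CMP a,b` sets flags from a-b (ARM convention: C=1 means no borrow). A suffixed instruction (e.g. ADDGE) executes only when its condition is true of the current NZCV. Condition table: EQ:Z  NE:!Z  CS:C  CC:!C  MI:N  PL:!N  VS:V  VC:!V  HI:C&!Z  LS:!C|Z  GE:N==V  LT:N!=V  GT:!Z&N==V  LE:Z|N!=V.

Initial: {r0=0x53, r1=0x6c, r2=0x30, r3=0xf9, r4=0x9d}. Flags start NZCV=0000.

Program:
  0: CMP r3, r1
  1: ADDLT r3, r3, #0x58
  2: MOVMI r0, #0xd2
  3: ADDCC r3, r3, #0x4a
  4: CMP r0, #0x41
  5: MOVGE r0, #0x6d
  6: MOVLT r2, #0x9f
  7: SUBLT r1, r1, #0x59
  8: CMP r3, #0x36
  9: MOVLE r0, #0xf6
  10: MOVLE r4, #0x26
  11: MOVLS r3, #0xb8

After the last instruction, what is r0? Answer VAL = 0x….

VAL = 0xd2

0: ✓ CMP  NZCV=1010
1: ✓ ADDLT  r3←0x51
2: ✓ MOVMI  r0←0xd2
3: · ADDCC
4: ✓ CMP  NZCV=1010
5: · MOVGE
6: ✓ MOVLT  r2←0x9f
7: ✓ SUBLT  r1←0x13
8: ✓ CMP  NZCV=0010
9: · MOVLE
10: · MOVLE
11: · MOVLS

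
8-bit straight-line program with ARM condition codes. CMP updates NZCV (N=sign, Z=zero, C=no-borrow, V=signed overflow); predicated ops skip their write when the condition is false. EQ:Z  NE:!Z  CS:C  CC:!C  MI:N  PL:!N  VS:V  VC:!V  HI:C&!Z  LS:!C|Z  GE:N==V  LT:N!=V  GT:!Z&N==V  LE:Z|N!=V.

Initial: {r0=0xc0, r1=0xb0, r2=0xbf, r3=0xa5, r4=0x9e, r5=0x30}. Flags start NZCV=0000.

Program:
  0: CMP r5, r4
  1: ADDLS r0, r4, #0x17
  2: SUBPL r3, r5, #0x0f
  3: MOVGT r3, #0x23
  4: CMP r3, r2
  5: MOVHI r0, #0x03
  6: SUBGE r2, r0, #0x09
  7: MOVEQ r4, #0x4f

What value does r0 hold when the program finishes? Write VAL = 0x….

VAL = 0xb5

0: ✓ CMP  NZCV=1001
1: ✓ ADDLS  r0←0xb5
2: · SUBPL
3: ✓ MOVGT  r3←0x23
4: ✓ CMP  NZCV=0000
5: · MOVHI
6: ✓ SUBGE  r2←0xac
7: · MOVEQ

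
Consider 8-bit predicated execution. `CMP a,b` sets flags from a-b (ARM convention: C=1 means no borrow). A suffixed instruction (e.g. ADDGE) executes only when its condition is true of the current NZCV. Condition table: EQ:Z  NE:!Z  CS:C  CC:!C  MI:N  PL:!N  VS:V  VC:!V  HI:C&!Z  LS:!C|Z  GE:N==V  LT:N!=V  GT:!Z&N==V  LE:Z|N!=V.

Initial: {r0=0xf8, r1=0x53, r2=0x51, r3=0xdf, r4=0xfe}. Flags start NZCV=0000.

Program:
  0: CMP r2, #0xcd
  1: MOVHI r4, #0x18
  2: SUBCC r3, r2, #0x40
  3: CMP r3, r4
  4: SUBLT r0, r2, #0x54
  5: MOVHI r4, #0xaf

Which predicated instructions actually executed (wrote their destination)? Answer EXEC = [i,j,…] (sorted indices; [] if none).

EXEC = [2]

0: ✓ CMP  NZCV=1001
1: · MOVHI
2: ✓ SUBCC  r3←0x11
3: ✓ CMP  NZCV=0000
4: · SUBLT
5: · MOVHI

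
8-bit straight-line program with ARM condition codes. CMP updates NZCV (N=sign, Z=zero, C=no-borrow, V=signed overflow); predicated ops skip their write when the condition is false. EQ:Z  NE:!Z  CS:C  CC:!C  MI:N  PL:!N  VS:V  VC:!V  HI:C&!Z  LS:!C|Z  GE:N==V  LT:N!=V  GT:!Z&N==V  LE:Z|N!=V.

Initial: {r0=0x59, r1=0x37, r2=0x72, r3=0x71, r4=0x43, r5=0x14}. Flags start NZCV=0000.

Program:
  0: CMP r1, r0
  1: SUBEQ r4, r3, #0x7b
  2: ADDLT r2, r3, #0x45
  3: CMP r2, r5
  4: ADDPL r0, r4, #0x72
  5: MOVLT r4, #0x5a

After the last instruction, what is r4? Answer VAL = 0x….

[0] flags=1000 → (cmp)
[1] flags=1000 EQ?F → skip
[2] flags=1000 LT?T → r2=0xb6
[3] flags=1010 → (cmp)
[4] flags=1010 PL?F → skip
[5] flags=1010 LT?T → r4=0x5a

VAL = 0x5a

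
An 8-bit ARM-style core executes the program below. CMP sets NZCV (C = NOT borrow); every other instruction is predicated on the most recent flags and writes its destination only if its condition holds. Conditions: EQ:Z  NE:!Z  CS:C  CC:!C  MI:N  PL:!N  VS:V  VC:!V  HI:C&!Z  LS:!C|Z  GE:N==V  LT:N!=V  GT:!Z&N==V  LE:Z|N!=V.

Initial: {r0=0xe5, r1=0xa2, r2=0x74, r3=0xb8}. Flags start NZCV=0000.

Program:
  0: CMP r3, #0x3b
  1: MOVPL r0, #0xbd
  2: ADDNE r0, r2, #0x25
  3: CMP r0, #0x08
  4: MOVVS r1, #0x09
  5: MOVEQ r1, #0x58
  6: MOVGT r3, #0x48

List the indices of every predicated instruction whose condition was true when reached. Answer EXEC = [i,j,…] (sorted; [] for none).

EXEC = [1,2]

[0] flags=0011 → (cmp)
[1] flags=0011 PL?T → r0=0xbd
[2] flags=0011 NE?T → r0=0x99
[3] flags=1010 → (cmp)
[4] flags=1010 VS?F → skip
[5] flags=1010 EQ?F → skip
[6] flags=1010 GT?F → skip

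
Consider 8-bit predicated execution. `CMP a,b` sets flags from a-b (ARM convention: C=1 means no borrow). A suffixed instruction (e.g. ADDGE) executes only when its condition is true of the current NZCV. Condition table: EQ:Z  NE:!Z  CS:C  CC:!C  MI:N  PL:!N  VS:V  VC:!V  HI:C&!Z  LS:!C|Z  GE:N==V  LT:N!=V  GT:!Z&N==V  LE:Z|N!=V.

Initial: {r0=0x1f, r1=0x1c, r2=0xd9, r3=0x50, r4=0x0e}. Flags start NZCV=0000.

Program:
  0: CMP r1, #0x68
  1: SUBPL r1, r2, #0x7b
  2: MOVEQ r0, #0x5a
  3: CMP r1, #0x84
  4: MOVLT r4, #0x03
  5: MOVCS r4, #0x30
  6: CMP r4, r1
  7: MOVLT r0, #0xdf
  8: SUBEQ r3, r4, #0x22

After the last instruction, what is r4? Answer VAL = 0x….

VAL = 0x0e

0: ✓ CMP  NZCV=1000
1: · SUBPL
2: · MOVEQ
3: ✓ CMP  NZCV=1001
4: · MOVLT
5: · MOVCS
6: ✓ CMP  NZCV=1000
7: ✓ MOVLT  r0←0xdf
8: · SUBEQ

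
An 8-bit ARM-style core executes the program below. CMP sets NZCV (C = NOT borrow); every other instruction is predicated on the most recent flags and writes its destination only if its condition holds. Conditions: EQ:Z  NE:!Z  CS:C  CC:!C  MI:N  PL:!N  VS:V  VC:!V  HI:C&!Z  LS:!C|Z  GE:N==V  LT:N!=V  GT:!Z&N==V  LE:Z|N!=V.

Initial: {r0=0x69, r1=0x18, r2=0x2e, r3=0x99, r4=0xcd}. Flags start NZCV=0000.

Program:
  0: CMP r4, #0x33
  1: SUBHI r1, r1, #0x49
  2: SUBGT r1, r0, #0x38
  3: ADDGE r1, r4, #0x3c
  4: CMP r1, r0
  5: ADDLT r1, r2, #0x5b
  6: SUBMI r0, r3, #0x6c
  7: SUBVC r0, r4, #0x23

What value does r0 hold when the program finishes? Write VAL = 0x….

[0] flags=1010 → (cmp)
[1] flags=1010 HI?T → r1=0xcf
[2] flags=1010 GT?F → skip
[3] flags=1010 GE?F → skip
[4] flags=0011 → (cmp)
[5] flags=0011 LT?T → r1=0x89
[6] flags=0011 MI?F → skip
[7] flags=0011 VC?F → skip

VAL = 0x69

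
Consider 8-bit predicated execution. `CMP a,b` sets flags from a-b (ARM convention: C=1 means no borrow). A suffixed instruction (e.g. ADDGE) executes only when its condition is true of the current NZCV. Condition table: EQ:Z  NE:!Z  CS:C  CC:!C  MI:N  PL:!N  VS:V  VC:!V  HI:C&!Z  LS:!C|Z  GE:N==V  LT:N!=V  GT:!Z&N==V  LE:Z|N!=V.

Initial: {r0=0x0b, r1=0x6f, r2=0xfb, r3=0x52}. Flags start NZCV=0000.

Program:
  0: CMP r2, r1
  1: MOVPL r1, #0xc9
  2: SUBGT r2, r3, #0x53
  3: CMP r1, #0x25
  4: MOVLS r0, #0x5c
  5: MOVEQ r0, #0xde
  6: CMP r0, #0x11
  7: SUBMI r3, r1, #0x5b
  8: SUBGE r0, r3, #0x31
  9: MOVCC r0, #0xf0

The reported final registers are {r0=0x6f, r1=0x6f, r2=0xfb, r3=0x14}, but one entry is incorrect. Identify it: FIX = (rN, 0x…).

FIX = (r0, 0xf0)

0: ✓ CMP  NZCV=1010
1: · MOVPL
2: · SUBGT
3: ✓ CMP  NZCV=0010
4: · MOVLS
5: · MOVEQ
6: ✓ CMP  NZCV=1000
7: ✓ SUBMI  r3←0x14
8: · SUBGE
9: ✓ MOVCC  r0←0xf0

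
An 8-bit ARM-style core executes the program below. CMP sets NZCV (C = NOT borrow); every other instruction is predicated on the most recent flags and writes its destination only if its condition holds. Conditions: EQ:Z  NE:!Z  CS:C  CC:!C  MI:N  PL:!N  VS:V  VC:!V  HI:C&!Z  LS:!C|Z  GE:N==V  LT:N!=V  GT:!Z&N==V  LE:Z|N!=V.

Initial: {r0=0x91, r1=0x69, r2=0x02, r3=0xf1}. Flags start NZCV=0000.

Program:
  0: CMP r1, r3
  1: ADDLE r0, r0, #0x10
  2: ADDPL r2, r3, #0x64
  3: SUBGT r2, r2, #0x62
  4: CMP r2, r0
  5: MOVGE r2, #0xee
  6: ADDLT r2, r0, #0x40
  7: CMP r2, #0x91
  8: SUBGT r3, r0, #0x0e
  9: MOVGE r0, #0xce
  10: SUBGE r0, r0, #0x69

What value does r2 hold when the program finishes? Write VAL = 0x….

[0] flags=0000 → (cmp)
[1] flags=0000 LE?F → skip
[2] flags=0000 PL?T → r2=0x55
[3] flags=0000 GT?T → r2=0xf3
[4] flags=0010 → (cmp)
[5] flags=0010 GE?T → r2=0xee
[6] flags=0010 LT?F → skip
[7] flags=0010 → (cmp)
[8] flags=0010 GT?T → r3=0x83
[9] flags=0010 GE?T → r0=0xce
[10] flags=0010 GE?T → r0=0x65

VAL = 0xee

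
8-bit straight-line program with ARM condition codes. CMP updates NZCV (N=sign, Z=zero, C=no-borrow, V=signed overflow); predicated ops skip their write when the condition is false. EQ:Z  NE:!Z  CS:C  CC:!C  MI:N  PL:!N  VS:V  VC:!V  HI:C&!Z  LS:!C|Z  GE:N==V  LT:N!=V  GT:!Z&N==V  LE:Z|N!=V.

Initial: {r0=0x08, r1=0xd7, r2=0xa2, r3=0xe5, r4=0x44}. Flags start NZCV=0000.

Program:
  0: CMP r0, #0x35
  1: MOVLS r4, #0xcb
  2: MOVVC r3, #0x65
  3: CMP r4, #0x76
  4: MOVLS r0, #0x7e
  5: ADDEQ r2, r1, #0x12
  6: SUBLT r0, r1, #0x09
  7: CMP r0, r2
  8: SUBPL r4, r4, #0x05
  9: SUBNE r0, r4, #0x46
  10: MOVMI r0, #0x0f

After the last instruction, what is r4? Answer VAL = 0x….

VAL = 0xc6

[0] flags=1000 → (cmp)
[1] flags=1000 LS?T → r4=0xcb
[2] flags=1000 VC?T → r3=0x65
[3] flags=0011 → (cmp)
[4] flags=0011 LS?F → skip
[5] flags=0011 EQ?F → skip
[6] flags=0011 LT?T → r0=0xce
[7] flags=0010 → (cmp)
[8] flags=0010 PL?T → r4=0xc6
[9] flags=0010 NE?T → r0=0x80
[10] flags=0010 MI?F → skip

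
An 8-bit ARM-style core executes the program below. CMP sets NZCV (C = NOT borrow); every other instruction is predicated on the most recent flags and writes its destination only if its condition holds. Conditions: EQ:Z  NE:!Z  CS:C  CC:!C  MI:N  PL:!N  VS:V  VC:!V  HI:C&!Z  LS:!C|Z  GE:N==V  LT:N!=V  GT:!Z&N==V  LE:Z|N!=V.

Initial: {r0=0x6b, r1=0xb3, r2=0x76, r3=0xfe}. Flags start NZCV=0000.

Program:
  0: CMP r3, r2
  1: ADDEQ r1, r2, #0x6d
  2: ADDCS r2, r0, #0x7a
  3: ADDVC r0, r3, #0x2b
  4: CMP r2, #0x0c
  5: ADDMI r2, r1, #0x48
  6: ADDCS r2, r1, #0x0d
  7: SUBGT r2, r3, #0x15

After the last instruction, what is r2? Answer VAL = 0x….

0: ✓ CMP  NZCV=1010
1: · ADDEQ
2: ✓ ADDCS  r2←0xe5
3: ✓ ADDVC  r0←0x29
4: ✓ CMP  NZCV=1010
5: ✓ ADDMI  r2←0xfb
6: ✓ ADDCS  r2←0xc0
7: · SUBGT

VAL = 0xc0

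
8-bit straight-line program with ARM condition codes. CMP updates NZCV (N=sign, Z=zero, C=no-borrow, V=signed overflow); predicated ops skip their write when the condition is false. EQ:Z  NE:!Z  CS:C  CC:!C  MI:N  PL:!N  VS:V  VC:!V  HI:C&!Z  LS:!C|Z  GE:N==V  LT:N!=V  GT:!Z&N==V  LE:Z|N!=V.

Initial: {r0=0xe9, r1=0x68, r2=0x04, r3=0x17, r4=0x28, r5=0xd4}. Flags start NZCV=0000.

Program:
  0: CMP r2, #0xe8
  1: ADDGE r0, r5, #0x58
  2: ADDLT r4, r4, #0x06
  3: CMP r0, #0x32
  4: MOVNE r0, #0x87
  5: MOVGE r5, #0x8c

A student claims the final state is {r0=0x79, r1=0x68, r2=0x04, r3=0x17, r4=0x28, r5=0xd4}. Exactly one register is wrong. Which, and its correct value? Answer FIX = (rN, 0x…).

FIX = (r0, 0x87)

[0] flags=0000 → (cmp)
[1] flags=0000 GE?T → r0=0x2c
[2] flags=0000 LT?F → skip
[3] flags=1000 → (cmp)
[4] flags=1000 NE?T → r0=0x87
[5] flags=1000 GE?F → skip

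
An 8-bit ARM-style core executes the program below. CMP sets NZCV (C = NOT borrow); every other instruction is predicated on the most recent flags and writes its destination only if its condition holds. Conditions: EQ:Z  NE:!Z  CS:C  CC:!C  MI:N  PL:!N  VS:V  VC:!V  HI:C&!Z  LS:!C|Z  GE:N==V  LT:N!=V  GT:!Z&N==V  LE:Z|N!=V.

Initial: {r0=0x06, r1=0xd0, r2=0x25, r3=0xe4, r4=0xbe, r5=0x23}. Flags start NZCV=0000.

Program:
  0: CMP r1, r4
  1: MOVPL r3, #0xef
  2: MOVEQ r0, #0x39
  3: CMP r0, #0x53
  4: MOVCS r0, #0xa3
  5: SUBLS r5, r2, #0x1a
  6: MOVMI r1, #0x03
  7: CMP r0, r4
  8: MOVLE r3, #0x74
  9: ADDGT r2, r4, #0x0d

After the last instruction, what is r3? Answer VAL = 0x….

0: ✓ CMP  NZCV=0010
1: ✓ MOVPL  r3←0xef
2: · MOVEQ
3: ✓ CMP  NZCV=1000
4: · MOVCS
5: ✓ SUBLS  r5←0x0b
6: ✓ MOVMI  r1←0x03
7: ✓ CMP  NZCV=0000
8: · MOVLE
9: ✓ ADDGT  r2←0xcb

VAL = 0xef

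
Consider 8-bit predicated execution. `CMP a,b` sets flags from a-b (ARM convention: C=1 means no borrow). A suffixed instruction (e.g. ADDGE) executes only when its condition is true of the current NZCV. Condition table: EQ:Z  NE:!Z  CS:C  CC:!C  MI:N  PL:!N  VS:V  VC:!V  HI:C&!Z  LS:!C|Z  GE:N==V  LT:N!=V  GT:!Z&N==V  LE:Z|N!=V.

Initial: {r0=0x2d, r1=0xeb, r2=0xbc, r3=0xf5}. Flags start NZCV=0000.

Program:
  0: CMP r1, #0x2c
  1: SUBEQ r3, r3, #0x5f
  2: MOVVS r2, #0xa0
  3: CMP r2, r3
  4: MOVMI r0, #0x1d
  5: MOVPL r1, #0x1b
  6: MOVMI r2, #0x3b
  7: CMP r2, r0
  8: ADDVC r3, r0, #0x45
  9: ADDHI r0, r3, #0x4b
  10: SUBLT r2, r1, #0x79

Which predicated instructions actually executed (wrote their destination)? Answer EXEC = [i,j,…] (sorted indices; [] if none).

[0] flags=1010 → (cmp)
[1] flags=1010 EQ?F → skip
[2] flags=1010 VS?F → skip
[3] flags=1000 → (cmp)
[4] flags=1000 MI?T → r0=0x1d
[5] flags=1000 PL?F → skip
[6] flags=1000 MI?T → r2=0x3b
[7] flags=0010 → (cmp)
[8] flags=0010 VC?T → r3=0x62
[9] flags=0010 HI?T → r0=0xad
[10] flags=0010 LT?F → skip

EXEC = [4,6,8,9]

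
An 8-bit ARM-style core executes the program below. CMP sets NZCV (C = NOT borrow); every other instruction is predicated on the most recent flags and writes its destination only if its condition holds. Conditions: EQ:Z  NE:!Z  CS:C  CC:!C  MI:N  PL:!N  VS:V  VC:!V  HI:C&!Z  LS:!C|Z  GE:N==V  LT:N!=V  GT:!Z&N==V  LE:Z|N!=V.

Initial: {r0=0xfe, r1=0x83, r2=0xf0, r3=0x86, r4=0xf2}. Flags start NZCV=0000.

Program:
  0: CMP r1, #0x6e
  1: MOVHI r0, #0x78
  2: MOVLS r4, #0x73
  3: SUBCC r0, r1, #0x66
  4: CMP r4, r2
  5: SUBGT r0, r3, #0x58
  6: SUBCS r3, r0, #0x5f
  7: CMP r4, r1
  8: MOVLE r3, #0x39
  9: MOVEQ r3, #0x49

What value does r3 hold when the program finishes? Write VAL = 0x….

VAL = 0xcf

[0] flags=0011 → (cmp)
[1] flags=0011 HI?T → r0=0x78
[2] flags=0011 LS?F → skip
[3] flags=0011 CC?F → skip
[4] flags=0010 → (cmp)
[5] flags=0010 GT?T → r0=0x2e
[6] flags=0010 CS?T → r3=0xcf
[7] flags=0010 → (cmp)
[8] flags=0010 LE?F → skip
[9] flags=0010 EQ?F → skip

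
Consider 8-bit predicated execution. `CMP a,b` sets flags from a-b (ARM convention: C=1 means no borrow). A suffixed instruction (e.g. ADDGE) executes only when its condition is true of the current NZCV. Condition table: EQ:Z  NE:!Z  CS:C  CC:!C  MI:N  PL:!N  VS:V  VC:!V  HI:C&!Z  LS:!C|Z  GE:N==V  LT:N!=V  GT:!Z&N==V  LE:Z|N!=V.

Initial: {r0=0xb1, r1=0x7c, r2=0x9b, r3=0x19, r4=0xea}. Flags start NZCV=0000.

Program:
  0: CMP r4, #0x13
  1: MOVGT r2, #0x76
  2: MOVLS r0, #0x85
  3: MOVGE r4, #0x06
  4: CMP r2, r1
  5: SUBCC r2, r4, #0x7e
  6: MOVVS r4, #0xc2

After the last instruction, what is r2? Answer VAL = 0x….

0: ✓ CMP  NZCV=1010
1: · MOVGT
2: · MOVLS
3: · MOVGE
4: ✓ CMP  NZCV=0011
5: · SUBCC
6: ✓ MOVVS  r4←0xc2

VAL = 0x9b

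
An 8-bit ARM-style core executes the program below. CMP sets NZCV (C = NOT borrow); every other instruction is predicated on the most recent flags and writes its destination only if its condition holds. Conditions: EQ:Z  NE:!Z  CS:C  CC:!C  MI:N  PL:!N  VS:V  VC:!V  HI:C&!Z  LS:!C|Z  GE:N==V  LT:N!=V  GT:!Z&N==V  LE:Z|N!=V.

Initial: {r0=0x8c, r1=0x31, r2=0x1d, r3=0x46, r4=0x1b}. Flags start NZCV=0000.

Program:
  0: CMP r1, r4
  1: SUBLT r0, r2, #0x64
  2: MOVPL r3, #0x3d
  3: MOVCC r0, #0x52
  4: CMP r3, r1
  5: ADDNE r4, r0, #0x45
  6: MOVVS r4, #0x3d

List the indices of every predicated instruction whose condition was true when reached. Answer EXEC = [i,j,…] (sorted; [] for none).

EXEC = [2,5]

0: ✓ CMP  NZCV=0010
1: · SUBLT
2: ✓ MOVPL  r3←0x3d
3: · MOVCC
4: ✓ CMP  NZCV=0010
5: ✓ ADDNE  r4←0xd1
6: · MOVVS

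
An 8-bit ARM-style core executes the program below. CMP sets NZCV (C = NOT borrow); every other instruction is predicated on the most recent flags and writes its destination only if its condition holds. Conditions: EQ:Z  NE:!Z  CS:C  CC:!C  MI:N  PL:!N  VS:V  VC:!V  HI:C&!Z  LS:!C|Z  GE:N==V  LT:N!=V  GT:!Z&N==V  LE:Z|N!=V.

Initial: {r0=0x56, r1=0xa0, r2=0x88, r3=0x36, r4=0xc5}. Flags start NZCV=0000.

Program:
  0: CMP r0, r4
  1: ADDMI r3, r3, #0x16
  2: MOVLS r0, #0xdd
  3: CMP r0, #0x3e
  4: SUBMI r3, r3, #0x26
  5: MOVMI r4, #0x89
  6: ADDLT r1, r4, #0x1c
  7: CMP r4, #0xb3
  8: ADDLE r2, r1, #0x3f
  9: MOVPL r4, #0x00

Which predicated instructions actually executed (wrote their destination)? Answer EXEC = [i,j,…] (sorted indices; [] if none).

EXEC = [1,2,4,5,6,8]

[0] flags=1001 → (cmp)
[1] flags=1001 MI?T → r3=0x4c
[2] flags=1001 LS?T → r0=0xdd
[3] flags=1010 → (cmp)
[4] flags=1010 MI?T → r3=0x26
[5] flags=1010 MI?T → r4=0x89
[6] flags=1010 LT?T → r1=0xa5
[7] flags=1000 → (cmp)
[8] flags=1000 LE?T → r2=0xe4
[9] flags=1000 PL?F → skip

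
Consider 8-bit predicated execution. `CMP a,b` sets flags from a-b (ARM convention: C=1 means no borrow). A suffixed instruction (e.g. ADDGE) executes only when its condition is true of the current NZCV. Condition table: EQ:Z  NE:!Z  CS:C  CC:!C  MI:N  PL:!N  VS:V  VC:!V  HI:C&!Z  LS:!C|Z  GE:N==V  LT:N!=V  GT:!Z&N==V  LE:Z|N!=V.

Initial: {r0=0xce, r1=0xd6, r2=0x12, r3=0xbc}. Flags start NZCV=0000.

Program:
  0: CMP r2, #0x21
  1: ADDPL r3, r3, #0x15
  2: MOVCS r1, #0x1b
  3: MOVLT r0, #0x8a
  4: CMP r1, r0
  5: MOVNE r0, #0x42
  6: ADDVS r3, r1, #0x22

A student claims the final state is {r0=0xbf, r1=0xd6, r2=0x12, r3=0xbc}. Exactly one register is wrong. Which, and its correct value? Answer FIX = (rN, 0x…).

FIX = (r0, 0x42)

[0] flags=1000 → (cmp)
[1] flags=1000 PL?F → skip
[2] flags=1000 CS?F → skip
[3] flags=1000 LT?T → r0=0x8a
[4] flags=0010 → (cmp)
[5] flags=0010 NE?T → r0=0x42
[6] flags=0010 VS?F → skip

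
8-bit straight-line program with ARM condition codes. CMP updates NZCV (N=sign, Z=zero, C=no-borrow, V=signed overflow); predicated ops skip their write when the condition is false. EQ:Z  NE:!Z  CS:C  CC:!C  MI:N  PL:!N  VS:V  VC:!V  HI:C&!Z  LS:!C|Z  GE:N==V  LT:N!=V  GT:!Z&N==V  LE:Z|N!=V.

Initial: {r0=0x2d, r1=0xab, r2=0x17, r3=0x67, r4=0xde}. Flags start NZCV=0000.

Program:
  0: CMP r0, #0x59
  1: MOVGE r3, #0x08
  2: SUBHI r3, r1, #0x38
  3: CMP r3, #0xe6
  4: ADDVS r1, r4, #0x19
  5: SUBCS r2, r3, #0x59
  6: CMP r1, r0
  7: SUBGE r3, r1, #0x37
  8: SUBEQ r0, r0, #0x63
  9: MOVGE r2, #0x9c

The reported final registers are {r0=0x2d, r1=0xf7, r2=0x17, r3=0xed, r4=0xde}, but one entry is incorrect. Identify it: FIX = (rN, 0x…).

FIX = (r3, 0x67)

0: ✓ CMP  NZCV=1000
1: · MOVGE
2: · SUBHI
3: ✓ CMP  NZCV=1001
4: ✓ ADDVS  r1←0xf7
5: · SUBCS
6: ✓ CMP  NZCV=1010
7: · SUBGE
8: · SUBEQ
9: · MOVGE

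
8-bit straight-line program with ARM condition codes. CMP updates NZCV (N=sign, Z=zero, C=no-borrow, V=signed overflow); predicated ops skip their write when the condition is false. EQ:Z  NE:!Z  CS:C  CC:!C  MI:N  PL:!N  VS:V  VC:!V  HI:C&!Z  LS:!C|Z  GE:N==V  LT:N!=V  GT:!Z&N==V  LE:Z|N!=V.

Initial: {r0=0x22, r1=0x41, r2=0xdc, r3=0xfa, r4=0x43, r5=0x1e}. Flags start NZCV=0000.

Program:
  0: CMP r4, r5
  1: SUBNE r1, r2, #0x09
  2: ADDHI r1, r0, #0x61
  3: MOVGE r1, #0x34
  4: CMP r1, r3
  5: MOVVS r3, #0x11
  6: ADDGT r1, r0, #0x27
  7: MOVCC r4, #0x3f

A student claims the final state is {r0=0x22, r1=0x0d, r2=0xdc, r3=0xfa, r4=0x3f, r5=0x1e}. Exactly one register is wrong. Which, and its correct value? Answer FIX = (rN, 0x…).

0: ✓ CMP  NZCV=0010
1: ✓ SUBNE  r1←0xd3
2: ✓ ADDHI  r1←0x83
3: ✓ MOVGE  r1←0x34
4: ✓ CMP  NZCV=0000
5: · MOVVS
6: ✓ ADDGT  r1←0x49
7: ✓ MOVCC  r4←0x3f

FIX = (r1, 0x49)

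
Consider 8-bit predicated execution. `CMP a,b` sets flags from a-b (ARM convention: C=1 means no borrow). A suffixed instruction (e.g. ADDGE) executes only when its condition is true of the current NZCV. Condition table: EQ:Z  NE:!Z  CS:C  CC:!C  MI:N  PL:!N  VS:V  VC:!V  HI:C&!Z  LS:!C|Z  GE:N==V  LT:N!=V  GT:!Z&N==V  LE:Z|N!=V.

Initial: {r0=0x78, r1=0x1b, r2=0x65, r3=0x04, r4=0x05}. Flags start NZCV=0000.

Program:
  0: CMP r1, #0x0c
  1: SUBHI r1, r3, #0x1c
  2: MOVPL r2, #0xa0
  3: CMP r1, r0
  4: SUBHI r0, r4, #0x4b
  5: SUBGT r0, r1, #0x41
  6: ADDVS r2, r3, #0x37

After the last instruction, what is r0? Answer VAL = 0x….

[0] flags=0010 → (cmp)
[1] flags=0010 HI?T → r1=0xe8
[2] flags=0010 PL?T → r2=0xa0
[3] flags=0011 → (cmp)
[4] flags=0011 HI?T → r0=0xba
[5] flags=0011 GT?F → skip
[6] flags=0011 VS?T → r2=0x3b

VAL = 0xba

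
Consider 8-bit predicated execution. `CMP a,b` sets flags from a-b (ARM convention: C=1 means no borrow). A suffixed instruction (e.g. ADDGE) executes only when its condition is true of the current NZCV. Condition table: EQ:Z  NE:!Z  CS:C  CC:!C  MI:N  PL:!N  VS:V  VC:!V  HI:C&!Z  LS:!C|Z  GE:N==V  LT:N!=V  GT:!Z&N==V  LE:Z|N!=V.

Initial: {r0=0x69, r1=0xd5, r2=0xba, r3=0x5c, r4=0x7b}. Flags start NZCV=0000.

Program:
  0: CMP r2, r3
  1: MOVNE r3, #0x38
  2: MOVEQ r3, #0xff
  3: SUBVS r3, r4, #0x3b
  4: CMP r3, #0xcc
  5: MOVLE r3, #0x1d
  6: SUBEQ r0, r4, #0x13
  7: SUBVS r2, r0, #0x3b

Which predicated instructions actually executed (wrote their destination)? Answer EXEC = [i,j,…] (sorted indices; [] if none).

0: ✓ CMP  NZCV=0011
1: ✓ MOVNE  r3←0x38
2: · MOVEQ
3: ✓ SUBVS  r3←0x40
4: ✓ CMP  NZCV=0000
5: · MOVLE
6: · SUBEQ
7: · SUBVS

EXEC = [1,3]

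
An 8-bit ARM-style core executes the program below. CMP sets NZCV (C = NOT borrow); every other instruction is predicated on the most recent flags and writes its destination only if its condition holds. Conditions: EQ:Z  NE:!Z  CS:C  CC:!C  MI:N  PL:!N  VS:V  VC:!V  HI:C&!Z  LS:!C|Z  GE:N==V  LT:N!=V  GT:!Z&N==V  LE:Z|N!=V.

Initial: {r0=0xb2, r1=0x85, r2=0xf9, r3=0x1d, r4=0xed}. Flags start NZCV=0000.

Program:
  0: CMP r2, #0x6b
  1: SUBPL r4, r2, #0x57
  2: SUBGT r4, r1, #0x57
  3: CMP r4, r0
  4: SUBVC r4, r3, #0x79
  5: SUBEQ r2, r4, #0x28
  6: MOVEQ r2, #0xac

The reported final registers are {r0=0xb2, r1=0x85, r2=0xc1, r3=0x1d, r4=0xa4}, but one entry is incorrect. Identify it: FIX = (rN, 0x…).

FIX = (r2, 0xf9)

[0] flags=1010 → (cmp)
[1] flags=1010 PL?F → skip
[2] flags=1010 GT?F → skip
[3] flags=0010 → (cmp)
[4] flags=0010 VC?T → r4=0xa4
[5] flags=0010 EQ?F → skip
[6] flags=0010 EQ?F → skip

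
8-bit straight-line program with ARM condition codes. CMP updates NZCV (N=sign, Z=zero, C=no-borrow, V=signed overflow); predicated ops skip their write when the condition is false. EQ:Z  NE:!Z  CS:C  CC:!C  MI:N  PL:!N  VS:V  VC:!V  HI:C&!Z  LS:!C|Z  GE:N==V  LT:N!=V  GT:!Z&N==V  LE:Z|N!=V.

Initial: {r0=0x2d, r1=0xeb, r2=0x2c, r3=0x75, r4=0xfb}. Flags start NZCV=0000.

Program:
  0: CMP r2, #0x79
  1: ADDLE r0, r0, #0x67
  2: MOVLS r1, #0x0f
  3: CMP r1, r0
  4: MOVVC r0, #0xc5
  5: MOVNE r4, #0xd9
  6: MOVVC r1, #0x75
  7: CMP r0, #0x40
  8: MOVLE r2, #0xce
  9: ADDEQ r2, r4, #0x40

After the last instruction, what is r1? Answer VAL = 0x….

VAL = 0x75

[0] flags=1000 → (cmp)
[1] flags=1000 LE?T → r0=0x94
[2] flags=1000 LS?T → r1=0x0f
[3] flags=0000 → (cmp)
[4] flags=0000 VC?T → r0=0xc5
[5] flags=0000 NE?T → r4=0xd9
[6] flags=0000 VC?T → r1=0x75
[7] flags=1010 → (cmp)
[8] flags=1010 LE?T → r2=0xce
[9] flags=1010 EQ?F → skip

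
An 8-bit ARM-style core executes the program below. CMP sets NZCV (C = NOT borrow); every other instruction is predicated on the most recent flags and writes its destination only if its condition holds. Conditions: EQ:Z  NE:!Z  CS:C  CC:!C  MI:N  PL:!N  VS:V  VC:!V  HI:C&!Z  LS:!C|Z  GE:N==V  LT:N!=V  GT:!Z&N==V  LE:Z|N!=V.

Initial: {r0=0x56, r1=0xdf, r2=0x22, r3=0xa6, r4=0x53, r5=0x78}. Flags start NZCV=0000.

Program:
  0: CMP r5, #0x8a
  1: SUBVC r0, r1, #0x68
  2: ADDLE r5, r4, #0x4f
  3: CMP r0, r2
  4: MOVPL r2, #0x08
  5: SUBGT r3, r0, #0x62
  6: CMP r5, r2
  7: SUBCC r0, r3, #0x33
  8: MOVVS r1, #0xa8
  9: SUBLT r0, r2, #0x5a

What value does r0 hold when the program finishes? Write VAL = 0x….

VAL = 0x56

0: ✓ CMP  NZCV=1001
1: · SUBVC
2: · ADDLE
3: ✓ CMP  NZCV=0010
4: ✓ MOVPL  r2←0x08
5: ✓ SUBGT  r3←0xf4
6: ✓ CMP  NZCV=0010
7: · SUBCC
8: · MOVVS
9: · SUBLT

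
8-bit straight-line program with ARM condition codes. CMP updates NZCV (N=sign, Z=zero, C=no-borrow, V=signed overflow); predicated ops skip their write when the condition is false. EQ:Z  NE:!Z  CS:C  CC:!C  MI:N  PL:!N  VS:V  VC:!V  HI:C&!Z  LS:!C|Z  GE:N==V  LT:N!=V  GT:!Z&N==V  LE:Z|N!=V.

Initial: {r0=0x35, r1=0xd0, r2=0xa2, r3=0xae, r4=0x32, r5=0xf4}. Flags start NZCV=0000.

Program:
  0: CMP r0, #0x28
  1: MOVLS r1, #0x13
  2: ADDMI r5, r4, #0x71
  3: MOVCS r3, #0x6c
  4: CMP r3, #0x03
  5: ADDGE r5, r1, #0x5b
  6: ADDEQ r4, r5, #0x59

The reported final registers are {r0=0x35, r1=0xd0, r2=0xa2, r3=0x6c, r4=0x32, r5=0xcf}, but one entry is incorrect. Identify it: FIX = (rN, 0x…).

FIX = (r5, 0x2b)

[0] flags=0010 → (cmp)
[1] flags=0010 LS?F → skip
[2] flags=0010 MI?F → skip
[3] flags=0010 CS?T → r3=0x6c
[4] flags=0010 → (cmp)
[5] flags=0010 GE?T → r5=0x2b
[6] flags=0010 EQ?F → skip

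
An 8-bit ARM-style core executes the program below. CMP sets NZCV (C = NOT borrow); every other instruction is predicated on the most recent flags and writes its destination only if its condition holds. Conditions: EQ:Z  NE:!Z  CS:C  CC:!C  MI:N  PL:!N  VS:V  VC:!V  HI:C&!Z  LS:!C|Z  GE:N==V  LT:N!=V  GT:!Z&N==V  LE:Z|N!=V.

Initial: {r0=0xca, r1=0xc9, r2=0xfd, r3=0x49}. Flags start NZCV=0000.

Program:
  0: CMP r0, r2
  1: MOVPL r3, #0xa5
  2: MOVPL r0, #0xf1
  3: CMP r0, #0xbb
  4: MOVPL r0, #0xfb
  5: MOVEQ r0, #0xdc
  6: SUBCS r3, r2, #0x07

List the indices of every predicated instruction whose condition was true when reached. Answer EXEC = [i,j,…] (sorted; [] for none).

EXEC = [4,6]

[0] flags=1000 → (cmp)
[1] flags=1000 PL?F → skip
[2] flags=1000 PL?F → skip
[3] flags=0010 → (cmp)
[4] flags=0010 PL?T → r0=0xfb
[5] flags=0010 EQ?F → skip
[6] flags=0010 CS?T → r3=0xf6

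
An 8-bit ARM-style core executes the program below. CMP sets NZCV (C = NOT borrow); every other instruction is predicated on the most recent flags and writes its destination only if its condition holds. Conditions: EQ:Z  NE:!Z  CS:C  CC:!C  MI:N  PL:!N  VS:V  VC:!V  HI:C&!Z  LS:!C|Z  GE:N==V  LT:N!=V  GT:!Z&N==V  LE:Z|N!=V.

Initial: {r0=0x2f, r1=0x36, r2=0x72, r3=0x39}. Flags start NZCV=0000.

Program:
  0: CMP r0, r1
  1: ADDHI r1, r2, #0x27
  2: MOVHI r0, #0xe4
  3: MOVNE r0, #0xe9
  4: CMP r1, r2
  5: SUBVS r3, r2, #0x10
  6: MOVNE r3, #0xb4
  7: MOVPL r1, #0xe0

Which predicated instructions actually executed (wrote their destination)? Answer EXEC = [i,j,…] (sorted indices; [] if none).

EXEC = [3,6]

0: ✓ CMP  NZCV=1000
1: · ADDHI
2: · MOVHI
3: ✓ MOVNE  r0←0xe9
4: ✓ CMP  NZCV=1000
5: · SUBVS
6: ✓ MOVNE  r3←0xb4
7: · MOVPL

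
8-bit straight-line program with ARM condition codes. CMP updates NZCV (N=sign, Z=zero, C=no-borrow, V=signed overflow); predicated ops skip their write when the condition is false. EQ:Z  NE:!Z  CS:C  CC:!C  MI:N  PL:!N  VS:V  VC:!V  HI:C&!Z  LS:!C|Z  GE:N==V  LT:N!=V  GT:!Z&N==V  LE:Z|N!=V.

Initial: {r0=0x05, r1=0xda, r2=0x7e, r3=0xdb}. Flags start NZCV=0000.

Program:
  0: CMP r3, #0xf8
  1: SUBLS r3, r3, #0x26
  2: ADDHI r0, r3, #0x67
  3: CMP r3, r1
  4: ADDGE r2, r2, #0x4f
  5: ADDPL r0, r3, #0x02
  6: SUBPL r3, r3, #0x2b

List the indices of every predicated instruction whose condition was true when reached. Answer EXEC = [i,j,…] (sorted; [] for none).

[0] flags=1000 → (cmp)
[1] flags=1000 LS?T → r3=0xb5
[2] flags=1000 HI?F → skip
[3] flags=1000 → (cmp)
[4] flags=1000 GE?F → skip
[5] flags=1000 PL?F → skip
[6] flags=1000 PL?F → skip

EXEC = [1]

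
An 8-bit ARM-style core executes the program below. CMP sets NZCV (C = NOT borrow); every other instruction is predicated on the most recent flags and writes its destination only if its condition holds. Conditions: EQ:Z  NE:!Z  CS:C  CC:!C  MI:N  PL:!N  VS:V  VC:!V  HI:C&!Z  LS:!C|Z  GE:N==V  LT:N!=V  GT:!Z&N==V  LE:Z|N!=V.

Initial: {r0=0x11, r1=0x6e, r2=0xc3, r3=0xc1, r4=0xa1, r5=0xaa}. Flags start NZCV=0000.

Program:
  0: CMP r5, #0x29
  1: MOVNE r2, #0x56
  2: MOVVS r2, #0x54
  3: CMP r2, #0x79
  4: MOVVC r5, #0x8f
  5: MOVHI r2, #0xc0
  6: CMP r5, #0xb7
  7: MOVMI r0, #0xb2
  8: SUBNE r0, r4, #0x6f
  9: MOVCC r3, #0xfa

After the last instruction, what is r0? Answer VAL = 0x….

VAL = 0x32

0: ✓ CMP  NZCV=1010
1: ✓ MOVNE  r2←0x56
2: · MOVVS
3: ✓ CMP  NZCV=1000
4: ✓ MOVVC  r5←0x8f
5: · MOVHI
6: ✓ CMP  NZCV=1000
7: ✓ MOVMI  r0←0xb2
8: ✓ SUBNE  r0←0x32
9: ✓ MOVCC  r3←0xfa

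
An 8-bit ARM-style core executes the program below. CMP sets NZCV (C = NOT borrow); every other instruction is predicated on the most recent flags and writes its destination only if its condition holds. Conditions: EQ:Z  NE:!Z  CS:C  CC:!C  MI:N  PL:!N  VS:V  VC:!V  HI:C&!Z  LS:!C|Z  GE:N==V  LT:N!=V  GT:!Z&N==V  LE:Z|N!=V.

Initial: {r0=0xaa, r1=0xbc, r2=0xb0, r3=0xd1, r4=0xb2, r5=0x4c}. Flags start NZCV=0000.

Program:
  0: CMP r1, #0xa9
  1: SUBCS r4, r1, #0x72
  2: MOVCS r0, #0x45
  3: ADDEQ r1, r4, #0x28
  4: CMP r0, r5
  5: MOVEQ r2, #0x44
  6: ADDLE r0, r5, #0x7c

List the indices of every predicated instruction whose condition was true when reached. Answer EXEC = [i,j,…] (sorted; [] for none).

EXEC = [1,2,6]

0: ✓ CMP  NZCV=0010
1: ✓ SUBCS  r4←0x4a
2: ✓ MOVCS  r0←0x45
3: · ADDEQ
4: ✓ CMP  NZCV=1000
5: · MOVEQ
6: ✓ ADDLE  r0←0xc8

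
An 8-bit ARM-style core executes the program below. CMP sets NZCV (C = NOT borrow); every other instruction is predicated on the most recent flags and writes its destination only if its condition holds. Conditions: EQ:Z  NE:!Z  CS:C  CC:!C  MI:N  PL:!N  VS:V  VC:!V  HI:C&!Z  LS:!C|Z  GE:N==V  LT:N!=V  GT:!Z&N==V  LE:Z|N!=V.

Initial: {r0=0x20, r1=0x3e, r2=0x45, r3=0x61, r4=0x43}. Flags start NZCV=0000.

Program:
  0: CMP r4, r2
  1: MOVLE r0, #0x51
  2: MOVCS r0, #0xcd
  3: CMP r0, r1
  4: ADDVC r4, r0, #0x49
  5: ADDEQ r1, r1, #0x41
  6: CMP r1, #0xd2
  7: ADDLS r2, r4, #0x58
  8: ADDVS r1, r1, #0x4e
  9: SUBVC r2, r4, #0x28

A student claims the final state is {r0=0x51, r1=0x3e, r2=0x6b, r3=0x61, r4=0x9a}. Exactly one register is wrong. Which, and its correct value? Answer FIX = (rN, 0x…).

FIX = (r2, 0x72)

0: ✓ CMP  NZCV=1000
1: ✓ MOVLE  r0←0x51
2: · MOVCS
3: ✓ CMP  NZCV=0010
4: ✓ ADDVC  r4←0x9a
5: · ADDEQ
6: ✓ CMP  NZCV=0000
7: ✓ ADDLS  r2←0xf2
8: · ADDVS
9: ✓ SUBVC  r2←0x72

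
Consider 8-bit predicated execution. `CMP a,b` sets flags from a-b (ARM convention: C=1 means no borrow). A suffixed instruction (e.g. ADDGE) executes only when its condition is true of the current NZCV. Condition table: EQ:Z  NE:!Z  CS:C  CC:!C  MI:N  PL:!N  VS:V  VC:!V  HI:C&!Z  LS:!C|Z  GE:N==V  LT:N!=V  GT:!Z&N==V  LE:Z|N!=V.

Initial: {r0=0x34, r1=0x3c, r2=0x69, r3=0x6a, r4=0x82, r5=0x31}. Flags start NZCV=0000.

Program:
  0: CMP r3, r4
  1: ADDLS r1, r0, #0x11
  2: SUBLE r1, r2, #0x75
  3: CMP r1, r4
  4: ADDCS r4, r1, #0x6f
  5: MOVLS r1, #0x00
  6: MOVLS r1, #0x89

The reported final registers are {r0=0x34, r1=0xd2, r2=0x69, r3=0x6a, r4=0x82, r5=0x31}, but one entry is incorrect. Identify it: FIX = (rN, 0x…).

[0] flags=1001 → (cmp)
[1] flags=1001 LS?T → r1=0x45
[2] flags=1001 LE?F → skip
[3] flags=1001 → (cmp)
[4] flags=1001 CS?F → skip
[5] flags=1001 LS?T → r1=0x00
[6] flags=1001 LS?T → r1=0x89

FIX = (r1, 0x89)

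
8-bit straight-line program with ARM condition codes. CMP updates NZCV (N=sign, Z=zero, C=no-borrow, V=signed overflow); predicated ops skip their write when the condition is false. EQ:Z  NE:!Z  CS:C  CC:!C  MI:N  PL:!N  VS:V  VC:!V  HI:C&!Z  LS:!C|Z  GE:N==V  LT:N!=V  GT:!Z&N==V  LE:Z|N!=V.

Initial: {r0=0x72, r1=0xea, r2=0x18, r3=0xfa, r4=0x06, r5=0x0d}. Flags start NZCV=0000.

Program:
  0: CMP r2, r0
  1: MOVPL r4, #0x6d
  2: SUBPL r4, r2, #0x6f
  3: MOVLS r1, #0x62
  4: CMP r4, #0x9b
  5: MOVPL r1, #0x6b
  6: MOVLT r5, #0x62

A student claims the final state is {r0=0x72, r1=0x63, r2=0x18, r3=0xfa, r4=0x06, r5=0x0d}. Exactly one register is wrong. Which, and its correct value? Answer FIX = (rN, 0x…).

[0] flags=1000 → (cmp)
[1] flags=1000 PL?F → skip
[2] flags=1000 PL?F → skip
[3] flags=1000 LS?T → r1=0x62
[4] flags=0000 → (cmp)
[5] flags=0000 PL?T → r1=0x6b
[6] flags=0000 LT?F → skip

FIX = (r1, 0x6b)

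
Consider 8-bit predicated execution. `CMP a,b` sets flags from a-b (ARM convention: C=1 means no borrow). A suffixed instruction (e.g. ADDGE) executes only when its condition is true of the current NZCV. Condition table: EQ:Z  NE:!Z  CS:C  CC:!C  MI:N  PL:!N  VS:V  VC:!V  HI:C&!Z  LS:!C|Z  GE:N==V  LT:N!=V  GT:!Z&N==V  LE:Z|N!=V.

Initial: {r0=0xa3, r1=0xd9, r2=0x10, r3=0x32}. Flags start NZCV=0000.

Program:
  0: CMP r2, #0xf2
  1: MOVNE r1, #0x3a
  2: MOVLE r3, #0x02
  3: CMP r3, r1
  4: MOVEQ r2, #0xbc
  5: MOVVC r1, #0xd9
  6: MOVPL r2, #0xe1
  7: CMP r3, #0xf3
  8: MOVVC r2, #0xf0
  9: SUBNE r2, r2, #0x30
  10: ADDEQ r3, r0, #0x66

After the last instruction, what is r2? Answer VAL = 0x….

0: ✓ CMP  NZCV=0000
1: ✓ MOVNE  r1←0x3a
2: · MOVLE
3: ✓ CMP  NZCV=1000
4: · MOVEQ
5: ✓ MOVVC  r1←0xd9
6: · MOVPL
7: ✓ CMP  NZCV=0000
8: ✓ MOVVC  r2←0xf0
9: ✓ SUBNE  r2←0xc0
10: · ADDEQ

VAL = 0xc0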